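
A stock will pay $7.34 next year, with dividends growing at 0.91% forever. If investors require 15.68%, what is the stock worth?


Formula: P = D1 / (r - g)
Spread: r - g = 0.1568 - 0.0091 = 0.1477
Substituting: P = $7.34 / 0.1477
P = $49.70

$49.70


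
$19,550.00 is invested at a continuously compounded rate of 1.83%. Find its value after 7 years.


Formula: FV = P * e^(r*t)
Exponent: r*t = 0.0183 * 7 = 0.1281
e^(0.1281) = 1.136667
FV = $19,550.00 * 1.136667 = $22,221.83

$22,221.83


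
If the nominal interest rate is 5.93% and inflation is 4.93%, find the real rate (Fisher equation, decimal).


Formula: (1 + r_real) = (1 + r_nom) / (1 + inflation)
Substituting: (1 + r_real) = 1.0593 / 1.0493
(1 + r_real) = 1.00953
r_real = 1.00953 - 1 = 0.00953

0.00953


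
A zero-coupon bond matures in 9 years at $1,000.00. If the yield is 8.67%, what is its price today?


Formula: Price = FV / (1 + r)^n
Substituting: Price = $1,000.00 / (1 + 0.0867)^9
Discount factor: (1.0867)^9 = 2.113426
Price = $1,000.00 / 2.113426 = $473.17

$473.17


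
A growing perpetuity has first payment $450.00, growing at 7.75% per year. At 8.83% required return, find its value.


Formula: PV = C / (r - g)
Spread: r - g = 0.0883 - 0.0775 = 0.0108
Substituting: PV = $450.00 / 0.0108
PV = $41,666.67

$41,666.67


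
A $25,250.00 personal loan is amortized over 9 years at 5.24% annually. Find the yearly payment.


Formula: PMT = PV * r / (1 - (1+r)^(-n))
Denominator: 1 - (1 + 0.0524)^(-9) = 0.368501
Numerator: $25,250.00 * 0.0524 = 1323.1
PMT = 1323.1 / 0.368501 = $3,590.49

$3,590.49


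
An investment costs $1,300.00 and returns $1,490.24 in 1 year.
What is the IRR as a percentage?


Formula: IRR = C1/C0 - 1
Substituting: IRR = $1,490.24 / $1,300.00 - 1
Ratio: 1.146338 - 1 = 0.146338
IRR = 14.6338%

14.6338%


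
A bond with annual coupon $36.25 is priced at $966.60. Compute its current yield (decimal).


Formula: Current yield = annual coupon / price
Substituting: CY = $36.25 / $966.60
CY = 0.037503

0.037503


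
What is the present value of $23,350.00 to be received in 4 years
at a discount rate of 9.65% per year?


Formula: PV = FV / (1 + r)^n
Substituting: PV = $23,350.00 / (1 + 0.0965)^4
Discount factor: (1.0965)^4 = 1.445555
PV = $23,350.00 / 1.445555 = $16,152.97

$16,152.97


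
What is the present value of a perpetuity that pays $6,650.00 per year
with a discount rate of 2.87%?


Formula: PV = C / r
Substituting: PV = $6,650.00 / 0.0287
PV = $231,707.32

$231,707.32


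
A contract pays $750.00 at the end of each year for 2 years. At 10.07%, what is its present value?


Formula: PV = PMT * (1 - (1+r)^(-n)) / r
Discount factor: (1 + 0.1007)^(-2) = 0.825395
Bracket: 1 - 0.825395 = 0.174605
PV = $750.00 * 0.174605 / 0.1007 = $1,300.43

$1,300.43


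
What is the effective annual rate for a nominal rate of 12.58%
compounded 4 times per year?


Formula: EAR = (1 + r/m)^m - 1
Period rate: r/m = 0.1258 / 4 = 0.03145
Compounding: (1 + 0.03145)^4 = 1.13186
EAR = 1.13186 - 1 = 0.13186

0.13186


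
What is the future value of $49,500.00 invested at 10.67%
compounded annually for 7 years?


Formula: FV = P * (1 + r)^n
Substituting: FV = $49,500.00 * (1 + 0.1067)^7
Growth factor: (1.1067)^7 = 2.033337
FV = $49,500.00 * 2.033337 = $100,650.18

$100,650.18


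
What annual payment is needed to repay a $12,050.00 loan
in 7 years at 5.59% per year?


Formula: PMT = PV * r / (1 - (1+r)^(-n))
Denominator: 1 - (1 + 0.0559)^(-7) = 0.316654
Numerator: $12,050.00 * 0.0559 = 673.595
PMT = 673.595 / 0.316654 = $2,127.23

$2,127.23


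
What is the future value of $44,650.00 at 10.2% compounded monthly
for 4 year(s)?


Formula: FV = P * (1 + r/m)^(m*t)
Period rate: r/m = 0.102 / 12 = 0.0085
Total periods: m*t = 12 * 4 = 48
Growth factor: (1 + 0.0085)^48 = 1.501216
FV = $44,650.00 * 1.501216 = $67,029.32

$67,029.32


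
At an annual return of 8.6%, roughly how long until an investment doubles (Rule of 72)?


Formula: Years ≈ 72 / r
Substituting: Years ≈ 72 / 8.6
Years ≈ 8.4

8.4 years


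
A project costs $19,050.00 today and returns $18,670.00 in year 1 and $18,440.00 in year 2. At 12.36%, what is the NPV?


Formula: NPV = C0 + C1/(1+r) + C2/(1+r)^2
Discount C1: $18,670.00 / (1 + 0.1236) = $16,616.23
Discount C2: $18,440.00 / (1 + 0.1236)^2 = $14,606.21
NPV = -$19,050.00 + $16,616.23 + $14,606.21 = $12,172.44

$12,172.44


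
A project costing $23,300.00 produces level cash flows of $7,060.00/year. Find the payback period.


Formula: Payback = investment / annual cash flow
Substituting: Payback = $23,300.00 / $7,060.00
Payback = 3.3003 years

3.3003 years


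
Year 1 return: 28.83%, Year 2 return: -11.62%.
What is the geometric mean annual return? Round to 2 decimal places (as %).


Formula: Geometric mean = ((1+r1)*(1+r2))^(1/2) - 1
Product: (1 + 0.2883) * (1 + -0.1162) = 1.2883 * 0.8838 = 1.1386
Square root: 1.1386^0.5 = 1.067052
Geometric mean = 1.067052 - 1 = 0.067052
As percentage: 6.71%

6.71%


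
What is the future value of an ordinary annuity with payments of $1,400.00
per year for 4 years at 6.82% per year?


Formula: FV = PMT * ((1+r)^n - 1) / r
Growth factor: (1 + 0.0682)^4 = 1.301998
Numerator: 1.301998 - 1 = 0.301998
FV = $1,400.00 * 0.301998 / 0.0682 = $6,199.37

$6,199.37


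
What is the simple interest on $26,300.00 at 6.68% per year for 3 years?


Formula: I = P * r * t
Substituting: I = $26,300.00 * 0.0668 * 3
Step: I = $26,300.00 * 0.2004
I = $5,270.52

$5,270.52


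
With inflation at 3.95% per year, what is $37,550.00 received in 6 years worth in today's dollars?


Formula: Real value = nominal / (1 + inflation)^years
Price level: (1 + 0.0395)^6 = 1.261673
Real value = $37,550.00 / 1.261673 = $29,762.06

$29,762.06


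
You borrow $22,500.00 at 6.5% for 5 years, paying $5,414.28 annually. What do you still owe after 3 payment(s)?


Formula: Balance = PV*(1+r)^k - PMT*((1+r)^k - 1)/r
Growth: (1 + 0.065)^3 = 1.20795
Accumulated factor: ((1+r)^k - 1)/r = 3.199225
Balance = $22,500.00 * 1.20795 - $5,414.28 * 3.199225
Balance = $9,857.37

$9,857.37


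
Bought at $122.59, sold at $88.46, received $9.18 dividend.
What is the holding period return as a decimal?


Formula: HPR = (P1 - P0 + D) / P0
Gain: $88.46 - $122.59 + $9.18 = -$24.95
HPR = -$24.95 / $122.59 = -0.2035

-0.2035


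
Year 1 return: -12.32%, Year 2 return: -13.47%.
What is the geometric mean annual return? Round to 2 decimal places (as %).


Formula: Geometric mean = ((1+r1)*(1+r2))^(1/2) - 1
Product: (1 + -0.1232) * (1 + -0.1347) = 0.8768 * 0.8653 = 0.758695
Square root: 0.758695^0.5 = 0.871031
Geometric mean = 0.871031 - 1 = -0.128969
As percentage: -12.90%

-12.90%


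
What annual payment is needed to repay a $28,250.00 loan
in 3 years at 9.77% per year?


Formula: PMT = PV * r / (1 - (1+r)^(-n))
Denominator: 1 - (1 + 0.0977)^(-3) = 0.243953
Numerator: $28,250.00 * 0.0977 = 2760.025
PMT = 2760.025 / 0.243953 = $11,313.77

$11,313.77


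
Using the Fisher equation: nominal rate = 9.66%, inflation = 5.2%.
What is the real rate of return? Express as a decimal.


Formula: (1 + r_real) = (1 + r_nom) / (1 + inflation)
Substituting: (1 + r_real) = 1.0966 / 1.052
(1 + r_real) = 1.042395
r_real = 1.042395 - 1 = 0.042395

0.042395


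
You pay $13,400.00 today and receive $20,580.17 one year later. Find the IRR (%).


Formula: IRR = C1/C0 - 1
Substituting: IRR = $20,580.17 / $13,400.00 - 1
Ratio: 1.535834 - 1 = 0.535834
IRR = 53.5834%

53.5834%


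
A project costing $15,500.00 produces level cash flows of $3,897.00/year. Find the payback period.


Formula: Payback = investment / annual cash flow
Substituting: Payback = $15,500.00 / $3,897.00
Payback = 3.9774 years

3.9774 years


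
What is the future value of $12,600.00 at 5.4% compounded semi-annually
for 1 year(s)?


Formula: FV = P * (1 + r/m)^(m*t)
Period rate: r/m = 0.054 / 2 = 0.027
Total periods: m*t = 2 * 1 = 2
Growth factor: (1 + 0.027)^2 = 1.054729
FV = $12,600.00 * 1.054729 = $13,289.59

$13,289.59


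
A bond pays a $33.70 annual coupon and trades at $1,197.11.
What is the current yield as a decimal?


Formula: Current yield = annual coupon / price
Substituting: CY = $33.70 / $1,197.11
CY = 0.028151

0.028151


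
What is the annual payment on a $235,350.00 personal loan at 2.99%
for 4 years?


Formula: PMT = PV * r / (1 - (1+r)^(-n))
Denominator: 1 - (1 + 0.0299)^(-4) = 0.111168
Numerator: $235,350.00 * 0.0299 = 7036.965
PMT = 7036.965 / 0.111168 = $63,300.38

$63,300.38


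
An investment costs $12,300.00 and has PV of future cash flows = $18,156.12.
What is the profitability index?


Formula: PI = PV(cash flows) / initial investment
Substituting: PI = $18,156.12 / $12,300.00
PI = 1.4761

1.4761


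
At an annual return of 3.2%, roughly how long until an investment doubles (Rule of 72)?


Formula: Years ≈ 72 / r
Substituting: Years ≈ 72 / 3.2
Years ≈ 22.5

22.5 years


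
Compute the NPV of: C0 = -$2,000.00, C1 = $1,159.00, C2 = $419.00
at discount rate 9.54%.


Formula: NPV = C0 + C1/(1+r) + C2/(1+r)^2
Discount C1: $1,159.00 / (1 + 0.0954) = $1,058.06
Discount C2: $419.00 / (1 + 0.0954)^2 = $349.20
NPV = -$2,000.00 + $1,058.06 + $349.20 = -$592.74

-$592.74


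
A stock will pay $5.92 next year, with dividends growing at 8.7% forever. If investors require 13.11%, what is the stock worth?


Formula: P = D1 / (r - g)
Spread: r - g = 0.1311 - 0.087 = 0.0441
Substituting: P = $5.92 / 0.0441
P = $134.24

$134.24


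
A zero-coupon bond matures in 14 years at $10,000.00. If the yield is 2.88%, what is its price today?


Formula: Price = FV / (1 + r)^n
Substituting: Price = $10,000.00 / (1 + 0.0288)^14
Discount factor: (1.0288)^14 = 1.488104
Price = $10,000.00 / 1.488104 = $6,719.96

$6,719.96


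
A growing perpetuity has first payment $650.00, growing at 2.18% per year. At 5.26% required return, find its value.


Formula: PV = C / (r - g)
Spread: r - g = 0.0526 - 0.0218 = 0.0308
Substituting: PV = $650.00 / 0.0308
PV = $21,103.90

$21,103.90


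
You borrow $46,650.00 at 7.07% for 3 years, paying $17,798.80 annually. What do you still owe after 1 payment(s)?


Formula: Balance = PV*(1+r)^k - PMT*((1+r)^k - 1)/r
Growth: (1 + 0.0707)^1 = 1.0707
Accumulated factor: ((1+r)^k - 1)/r = 1.0
Balance = $46,650.00 * 1.0707 - $17,798.80 * 1.0
Balance = $32,149.36

$32,149.36


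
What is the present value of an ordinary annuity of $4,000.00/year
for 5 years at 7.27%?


Formula: PV = PMT * (1 - (1+r)^(-n)) / r
Discount factor: (1 + 0.0727)^(-5) = 0.704058
Bracket: 1 - 0.704058 = 0.295942
PV = $4,000.00 * 0.295942 / 0.0727 = $16,282.90

$16,282.90


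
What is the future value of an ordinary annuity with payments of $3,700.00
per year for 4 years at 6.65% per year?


Formula: FV = PMT * ((1+r)^n - 1) / r
Growth factor: (1 + 0.0665)^4 = 1.293729
Numerator: 1.293729 - 1 = 0.293729
FV = $3,700.00 * 0.293729 / 0.0665 = $16,342.84

$16,342.84


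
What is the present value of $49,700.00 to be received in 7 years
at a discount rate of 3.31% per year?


Formula: PV = FV / (1 + r)^n
Substituting: PV = $49,700.00 / (1 + 0.0331)^7
Discount factor: (1.0331)^7 = 1.25602
PV = $49,700.00 / 1.25602 = $39,569.44

$39,569.44


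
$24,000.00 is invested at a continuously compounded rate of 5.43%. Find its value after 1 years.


Formula: FV = P * e^(r*t)
Exponent: r*t = 0.0543 * 1 = 0.0543
e^(0.0543) = 1.055801
FV = $24,000.00 * 1.055801 = $25,339.23

$25,339.23


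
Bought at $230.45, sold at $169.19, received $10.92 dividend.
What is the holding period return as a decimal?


Formula: HPR = (P1 - P0 + D) / P0
Gain: $169.19 - $230.45 + $10.92 = -$50.34
HPR = -$50.34 / $230.45 = -0.2184

-0.2184


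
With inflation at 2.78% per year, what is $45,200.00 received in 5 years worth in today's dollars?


Formula: Real value = nominal / (1 + inflation)^years
Price level: (1 + 0.0278)^5 = 1.146946
Real value = $45,200.00 / 1.146946 = $39,409.00

$39,409.00


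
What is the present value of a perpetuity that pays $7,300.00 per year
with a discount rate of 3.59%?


Formula: PV = C / r
Substituting: PV = $7,300.00 / 0.0359
PV = $203,342.62

$203,342.62


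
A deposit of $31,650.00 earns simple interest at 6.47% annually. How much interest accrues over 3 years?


Formula: I = P * r * t
Substituting: I = $31,650.00 * 0.0647 * 3
Step: I = $31,650.00 * 0.1941
I = $6,143.27

$6,143.27


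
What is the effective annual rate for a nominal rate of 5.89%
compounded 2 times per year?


Formula: EAR = (1 + r/m)^m - 1
Period rate: r/m = 0.0589 / 2 = 0.02945
Compounding: (1 + 0.02945)^2 = 1.059767
EAR = 1.059767 - 1 = 0.059767

0.059767


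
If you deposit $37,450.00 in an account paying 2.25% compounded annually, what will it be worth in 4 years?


Formula: FV = P * (1 + r)^n
Substituting: FV = $37,450.00 * (1 + 0.0225)^4
Growth factor: (1.0225)^4 = 1.093083
FV = $37,450.00 * 1.093083 = $40,935.97

$40,935.97


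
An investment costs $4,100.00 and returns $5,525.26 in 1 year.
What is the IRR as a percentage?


Formula: IRR = C1/C0 - 1
Substituting: IRR = $5,525.26 / $4,100.00 - 1
Ratio: 1.347624 - 1 = 0.347624
IRR = 34.7624%

34.7624%


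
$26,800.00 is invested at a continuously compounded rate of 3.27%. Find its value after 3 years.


Formula: FV = P * e^(r*t)
Exponent: r*t = 0.0327 * 3 = 0.0981
e^(0.0981) = 1.103073
FV = $26,800.00 * 1.103073 = $29,562.36

$29,562.36


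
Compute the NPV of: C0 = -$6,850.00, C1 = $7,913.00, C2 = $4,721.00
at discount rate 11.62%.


Formula: NPV = C0 + C1/(1+r) + C2/(1+r)^2
Discount C1: $7,913.00 / (1 + 0.1162) = $7,089.23
Discount C2: $4,721.00 / (1 + 0.1162)^2 = $3,789.22
NPV = -$6,850.00 + $7,089.23 + $3,789.22 = $4,028.45

$4,028.45


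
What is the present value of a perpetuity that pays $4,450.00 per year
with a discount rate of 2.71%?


Formula: PV = C / r
Substituting: PV = $4,450.00 / 0.0271
PV = $164,206.64

$164,206.64


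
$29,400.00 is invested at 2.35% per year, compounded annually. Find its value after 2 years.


Formula: FV = P * (1 + r)^n
Substituting: FV = $29,400.00 * (1 + 0.0235)^2
Growth factor: (1.0235)^2 = 1.047552
FV = $29,400.00 * 1.047552 = $30,798.04

$30,798.04


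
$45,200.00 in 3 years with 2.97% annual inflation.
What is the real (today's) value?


Formula: Real value = nominal / (1 + inflation)^years
Price level: (1 + 0.0297)^3 = 1.091772
Real value = $45,200.00 / 1.091772 = $41,400.57

$41,400.57


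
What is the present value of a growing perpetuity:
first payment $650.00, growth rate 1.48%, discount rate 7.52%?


Formula: PV = C / (r - g)
Spread: r - g = 0.0752 - 0.0148 = 0.0604
Substituting: PV = $650.00 / 0.0604
PV = $10,761.59

$10,761.59


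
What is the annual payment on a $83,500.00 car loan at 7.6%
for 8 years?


Formula: PMT = PV * r / (1 - (1+r)^(-n))
Denominator: 1 - (1 + 0.076)^(-8) = 0.443453
Numerator: $83,500.00 * 0.076 = 6346.0
PMT = 6346.0 / 0.443453 = $14,310.42

$14,310.42


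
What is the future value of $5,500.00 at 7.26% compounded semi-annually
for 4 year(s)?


Formula: FV = P * (1 + r/m)^(m*t)
Period rate: r/m = 0.0726 / 2 = 0.0363
Total periods: m*t = 2 * 4 = 8
Growth factor: (1 + 0.0363)^8 = 1.330099
FV = $5,500.00 * 1.330099 = $7,315.54

$7,315.54


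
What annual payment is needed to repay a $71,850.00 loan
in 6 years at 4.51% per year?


Formula: PMT = PV * r / (1 - (1+r)^(-n))
Denominator: 1 - (1 + 0.0451)^(-6) = 0.232545
Numerator: $71,850.00 * 0.0451 = 3240.435
PMT = 3240.435 / 0.232545 = $13,934.66

$13,934.66


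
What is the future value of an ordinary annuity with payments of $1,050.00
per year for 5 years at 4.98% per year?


Formula: FV = PMT * ((1+r)^n - 1) / r
Growth factor: (1 + 0.0498)^5 = 1.275067
Numerator: 1.275067 - 1 = 0.275067
FV = $1,050.00 * 0.275067 / 0.0498 = $5,799.60

$5,799.60


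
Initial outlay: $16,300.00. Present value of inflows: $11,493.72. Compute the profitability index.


Formula: PI = PV(cash flows) / initial investment
Substituting: PI = $11,493.72 / $16,300.00
PI = 0.7051

0.7051


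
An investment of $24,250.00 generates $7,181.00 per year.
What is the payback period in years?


Formula: Payback = investment / annual cash flow
Substituting: Payback = $24,250.00 / $7,181.00
Payback = 3.377 years

3.377 years


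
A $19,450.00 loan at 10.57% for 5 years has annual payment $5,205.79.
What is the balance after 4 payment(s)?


Formula: Balance = PV*(1+r)^k - PMT*((1+r)^k - 1)/r
Growth: (1 + 0.1057)^4 = 1.494683
Accumulated factor: ((1+r)^k - 1)/r = 4.680071
Balance = $19,450.00 * 1.494683 - $5,205.79 * 4.680071
Balance = $4,708.13

$4,708.13


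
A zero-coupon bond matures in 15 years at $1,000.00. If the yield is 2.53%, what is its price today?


Formula: Price = FV / (1 + r)^n
Substituting: Price = $1,000.00 / (1 + 0.0253)^15
Discount factor: (1.0253)^15 = 1.45467
Price = $1,000.00 / 1.45467 = $687.44

$687.44


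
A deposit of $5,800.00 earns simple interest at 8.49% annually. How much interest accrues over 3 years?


Formula: I = P * r * t
Substituting: I = $5,800.00 * 0.0849 * 3
Step: I = $5,800.00 * 0.2547
I = $1,477.26

$1,477.26


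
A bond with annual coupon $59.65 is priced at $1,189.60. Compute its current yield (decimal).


Formula: Current yield = annual coupon / price
Substituting: CY = $59.65 / $1,189.60
CY = 0.050143

0.050143


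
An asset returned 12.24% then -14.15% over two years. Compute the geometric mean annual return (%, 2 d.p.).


Formula: Geometric mean = ((1+r1)*(1+r2))^(1/2) - 1
Product: (1 + 0.1224) * (1 + -0.1415) = 1.1224 * 0.8585 = 0.96358
Square root: 0.96358^0.5 = 0.981621
Geometric mean = 0.981621 - 1 = -0.018379
As percentage: -1.84%

-1.84%


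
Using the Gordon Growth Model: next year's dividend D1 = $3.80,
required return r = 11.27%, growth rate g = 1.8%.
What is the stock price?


Formula: P = D1 / (r - g)
Spread: r - g = 0.1127 - 0.018 = 0.0947
Substituting: P = $3.80 / 0.0947
P = $40.13

$40.13


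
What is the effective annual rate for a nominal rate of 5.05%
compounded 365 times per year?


Formula: EAR = (1 + r/m)^m - 1
Period rate: r/m = 0.0505 / 365 = 0.000138
Compounding: (1 + 0.000138)^365 = 1.051793
EAR = 1.051793 - 1 = 0.051793

0.051793


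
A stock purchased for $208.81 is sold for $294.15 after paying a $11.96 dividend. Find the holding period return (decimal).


Formula: HPR = (P1 - P0 + D) / P0
Gain: $294.15 - $208.81 + $11.96 = $97.30
HPR = $97.30 / $208.81 = 0.466

0.466


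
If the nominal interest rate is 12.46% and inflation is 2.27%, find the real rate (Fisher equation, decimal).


Formula: (1 + r_real) = (1 + r_nom) / (1 + inflation)
Substituting: (1 + r_real) = 1.1246 / 1.0227
(1 + r_real) = 1.099638
r_real = 1.099638 - 1 = 0.099638

0.099638


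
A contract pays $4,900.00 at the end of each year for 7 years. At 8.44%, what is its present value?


Formula: PV = PMT * (1 - (1+r)^(-n)) / r
Discount factor: (1 + 0.0844)^(-7) = 0.567118
Bracket: 1 - 0.567118 = 0.432882
PV = $4,900.00 * 0.432882 / 0.0844 = $25,131.77

$25,131.77


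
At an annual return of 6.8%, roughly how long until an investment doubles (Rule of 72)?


Formula: Years ≈ 72 / r
Substituting: Years ≈ 72 / 6.8
Years ≈ 10.6

10.6 years


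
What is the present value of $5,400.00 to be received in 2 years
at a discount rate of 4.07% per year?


Formula: PV = FV / (1 + r)^n
Substituting: PV = $5,400.00 / (1 + 0.0407)^2
Discount factor: (1.0407)^2 = 1.083056
PV = $5,400.00 / 1.083056 = $4,985.89

$4,985.89


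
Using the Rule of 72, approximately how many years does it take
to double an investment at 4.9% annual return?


Formula: Years ≈ 72 / r
Substituting: Years ≈ 72 / 4.9
Years ≈ 14.7

14.7 years


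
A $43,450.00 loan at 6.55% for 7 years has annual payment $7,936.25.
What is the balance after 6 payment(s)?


Formula: Balance = PV*(1+r)^k - PMT*((1+r)^k - 1)/r
Growth: (1 + 0.0655)^6 = 1.463257
Accumulated factor: ((1+r)^k - 1)/r = 7.072632
Balance = $43,450.00 * 1.463257 - $7,936.25 * 7.072632
Balance = $7,448.36

$7,448.36


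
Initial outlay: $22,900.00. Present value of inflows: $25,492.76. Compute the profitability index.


Formula: PI = PV(cash flows) / initial investment
Substituting: PI = $25,492.76 / $22,900.00
PI = 1.1132

1.1132


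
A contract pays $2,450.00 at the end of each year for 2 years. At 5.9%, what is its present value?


Formula: PV = PMT * (1 - (1+r)^(-n)) / r
Discount factor: (1 + 0.059)^(-2) = 0.891678
Bracket: 1 - 0.891678 = 0.108322
PV = $2,450.00 * 0.108322 / 0.059 = $4,498.11

$4,498.11


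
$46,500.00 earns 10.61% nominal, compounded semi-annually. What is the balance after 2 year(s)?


Formula: FV = P * (1 + r/m)^(m*t)
Period rate: r/m = 0.1061 / 2 = 0.05305
Total periods: m*t = 2 * 2 = 4
Growth factor: (1 + 0.05305)^4 = 1.229691
FV = $46,500.00 * 1.229691 = $57,180.63

$57,180.63


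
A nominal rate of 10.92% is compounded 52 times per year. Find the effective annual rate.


Formula: EAR = (1 + r/m)^m - 1
Period rate: r/m = 0.1092 / 52 = 0.0021
Compounding: (1 + 0.0021)^52 = 1.115258
EAR = 1.115258 - 1 = 0.115258

0.115258


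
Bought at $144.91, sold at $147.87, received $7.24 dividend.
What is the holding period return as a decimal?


Formula: HPR = (P1 - P0 + D) / P0
Gain: $147.87 - $144.91 + $7.24 = $10.20
HPR = $10.20 / $144.91 = 0.0704

0.0704


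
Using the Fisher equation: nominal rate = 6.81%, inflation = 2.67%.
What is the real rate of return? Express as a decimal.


Formula: (1 + r_real) = (1 + r_nom) / (1 + inflation)
Substituting: (1 + r_real) = 1.0681 / 1.0267
(1 + r_real) = 1.040323
r_real = 1.040323 - 1 = 0.040323

0.040323


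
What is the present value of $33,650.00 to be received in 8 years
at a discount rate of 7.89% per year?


Formula: PV = FV / (1 + r)^n
Substituting: PV = $33,650.00 / (1 + 0.0789)^8
Discount factor: (1.0789)^8 = 1.835902
PV = $33,650.00 / 1.835902 = $18,328.86

$18,328.86


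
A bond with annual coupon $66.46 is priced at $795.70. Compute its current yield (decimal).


Formula: Current yield = annual coupon / price
Substituting: CY = $66.46 / $795.70
CY = 0.083524

0.083524


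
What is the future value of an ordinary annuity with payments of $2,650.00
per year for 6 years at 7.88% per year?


Formula: FV = PMT * ((1+r)^n - 1) / r
Growth factor: (1 + 0.0788)^6 = 1.576325
Numerator: 1.576325 - 1 = 0.576325
FV = $2,650.00 * 0.576325 / 0.0788 = $19,381.47

$19,381.47


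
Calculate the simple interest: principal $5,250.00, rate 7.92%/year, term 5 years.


Formula: I = P * r * t
Substituting: I = $5,250.00 * 0.0792 * 5
Step: I = $5,250.00 * 0.396
I = $2,079.00

$2,079.00


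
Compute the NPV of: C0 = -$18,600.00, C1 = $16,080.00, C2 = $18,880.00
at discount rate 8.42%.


Formula: NPV = C0 + C1/(1+r) + C2/(1+r)^2
Discount C1: $16,080.00 / (1 + 0.0842) = $14,831.21
Discount C2: $18,880.00 / (1 + 0.0842)^2 = $16,061.39
NPV = -$18,600.00 + $14,831.21 + $16,061.39 = $12,292.60

$12,292.60


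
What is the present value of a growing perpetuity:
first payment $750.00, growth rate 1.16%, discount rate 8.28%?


Formula: PV = C / (r - g)
Spread: r - g = 0.0828 - 0.0116 = 0.0712
Substituting: PV = $750.00 / 0.0712
PV = $10,533.71

$10,533.71


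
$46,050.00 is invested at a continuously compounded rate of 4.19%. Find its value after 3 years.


Formula: FV = P * e^(r*t)
Exponent: r*t = 0.0419 * 3 = 0.1257
e^(0.1257) = 1.133942
FV = $46,050.00 * 1.133942 = $52,218.03

$52,218.03


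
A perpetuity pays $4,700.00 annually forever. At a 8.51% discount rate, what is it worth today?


Formula: PV = C / r
Substituting: PV = $4,700.00 / 0.0851
PV = $55,229.14

$55,229.14


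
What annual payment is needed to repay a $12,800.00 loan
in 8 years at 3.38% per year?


Formula: PMT = PV * r / (1 - (1+r)^(-n))
Denominator: 1 - (1 + 0.0338)^(-8) = 0.233508
Numerator: $12,800.00 * 0.0338 = 432.64
PMT = 432.64 / 0.233508 = $1,852.79

$1,852.79


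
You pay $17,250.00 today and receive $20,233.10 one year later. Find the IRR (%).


Formula: IRR = C1/C0 - 1
Substituting: IRR = $20,233.10 / $17,250.00 - 1
Ratio: 1.172933 - 1 = 0.172933
IRR = 17.2933%

17.2933%


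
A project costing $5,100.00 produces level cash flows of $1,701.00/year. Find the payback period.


Formula: Payback = investment / annual cash flow
Substituting: Payback = $5,100.00 / $1,701.00
Payback = 2.9982 years

2.9982 years


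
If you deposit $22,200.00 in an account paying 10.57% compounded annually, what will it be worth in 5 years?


Formula: FV = P * (1 + r)^n
Substituting: FV = $22,200.00 * (1 + 0.1057)^5
Growth factor: (1.1057)^5 = 1.652672
FV = $22,200.00 * 1.652672 = $36,689.31

$36,689.31


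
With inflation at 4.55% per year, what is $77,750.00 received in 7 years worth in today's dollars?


Formula: Real value = nominal / (1 + inflation)^years
Price level: (1 + 0.0455)^7 = 1.365426
Real value = $77,750.00 / 1.365426 = $56,941.92

$56,941.92


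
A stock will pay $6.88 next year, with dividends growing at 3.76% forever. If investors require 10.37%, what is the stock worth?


Formula: P = D1 / (r - g)
Spread: r - g = 0.1037 - 0.0376 = 0.0661
Substituting: P = $6.88 / 0.0661
P = $104.08

$104.08


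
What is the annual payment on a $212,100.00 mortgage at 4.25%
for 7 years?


Formula: PMT = PV * r / (1 - (1+r)^(-n))
Denominator: 1 - (1 + 0.0425)^(-7) = 0.252747
Numerator: $212,100.00 * 0.0425 = 9014.25
PMT = 9014.25 / 0.252747 = $35,665.08

$35,665.08


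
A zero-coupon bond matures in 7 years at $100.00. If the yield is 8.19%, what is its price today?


Formula: Price = FV / (1 + r)^n
Substituting: Price = $100.00 / (1 + 0.0819)^7
Discount factor: (1.0819)^7 = 1.735041
Price = $100.00 / 1.735041 = $57.64

$57.64


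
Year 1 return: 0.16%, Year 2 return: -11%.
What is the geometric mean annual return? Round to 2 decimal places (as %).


Formula: Geometric mean = ((1+r1)*(1+r2))^(1/2) - 1
Product: (1 + 0.0016) * (1 + -0.11) = 1.0016 * 0.89 = 0.891424
Square root: 0.891424^0.5 = 0.944153
Geometric mean = 0.944153 - 1 = -0.055847
As percentage: -5.58%

-5.58%


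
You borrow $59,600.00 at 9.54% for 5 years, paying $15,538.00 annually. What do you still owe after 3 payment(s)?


Formula: Balance = PV*(1+r)^k - PMT*((1+r)^k - 1)/r
Growth: (1 + 0.0954)^3 = 1.314372
Accumulated factor: ((1+r)^k - 1)/r = 3.295301
Balance = $59,600.00 * 1.314372 - $15,538.00 * 3.295301
Balance = $27,134.17

$27,134.17


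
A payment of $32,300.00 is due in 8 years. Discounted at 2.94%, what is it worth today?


Formula: PV = FV / (1 + r)^n
Substituting: PV = $32,300.00 / (1 + 0.0294)^8
Discount factor: (1.0294)^8 = 1.260879
PV = $32,300.00 / 1.260879 = $25,617.06

$25,617.06


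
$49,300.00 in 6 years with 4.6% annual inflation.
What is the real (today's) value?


Formula: Real value = nominal / (1 + inflation)^years
Price level: (1 + 0.046)^6 = 1.309755
Real value = $49,300.00 / 1.309755 = $37,640.62

$37,640.62


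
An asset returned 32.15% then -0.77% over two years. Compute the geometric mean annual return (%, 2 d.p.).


Formula: Geometric mean = ((1+r1)*(1+r2))^(1/2) - 1
Product: (1 + 0.3215) * (1 + -0.0077) = 1.3215 * 0.9923 = 1.311324
Square root: 1.311324^0.5 = 1.145131
Geometric mean = 1.145131 - 1 = 0.145131
As percentage: 14.51%

14.51%


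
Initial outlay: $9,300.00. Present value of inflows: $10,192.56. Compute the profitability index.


Formula: PI = PV(cash flows) / initial investment
Substituting: PI = $10,192.56 / $9,300.00
PI = 1.096

1.096


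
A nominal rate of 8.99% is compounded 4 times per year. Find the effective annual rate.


Formula: EAR = (1 + r/m)^m - 1
Period rate: r/m = 0.0899 / 4 = 0.022475
Compounding: (1 + 0.022475)^4 = 1.092976
EAR = 1.092976 - 1 = 0.092976

0.092976


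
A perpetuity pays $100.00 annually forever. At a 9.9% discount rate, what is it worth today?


Formula: PV = C / r
Substituting: PV = $100.00 / 0.099
PV = $1,010.10

$1,010.10


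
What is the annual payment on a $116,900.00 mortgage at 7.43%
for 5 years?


Formula: PMT = PV * r / (1 - (1+r)^(-n))
Denominator: 1 - (1 + 0.0743)^(-5) = 0.301169
Numerator: $116,900.00 * 0.0743 = 8685.67
PMT = 8685.67 / 0.301169 = $28,839.85

$28,839.85


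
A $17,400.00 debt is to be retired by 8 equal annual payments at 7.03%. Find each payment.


Formula: PMT = PV * r / (1 - (1+r)^(-n))
Denominator: 1 - (1 + 0.0703)^(-8) = 0.419295
Numerator: $17,400.00 * 0.0703 = 1223.22
PMT = 1223.22 / 0.419295 = $2,917.33

$2,917.33


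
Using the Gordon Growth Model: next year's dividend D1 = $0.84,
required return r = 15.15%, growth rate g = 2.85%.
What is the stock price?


Formula: P = D1 / (r - g)
Spread: r - g = 0.1515 - 0.0285 = 0.123
Substituting: P = $0.84 / 0.123
P = $6.83

$6.83


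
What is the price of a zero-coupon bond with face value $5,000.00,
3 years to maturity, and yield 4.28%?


Formula: Price = FV / (1 + r)^n
Substituting: Price = $5,000.00 / (1 + 0.0428)^3
Discount factor: (1.0428)^3 = 1.133974
Price = $5,000.00 / 1.133974 = $4,409.27

$4,409.27


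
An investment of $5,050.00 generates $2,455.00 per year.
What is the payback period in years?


Formula: Payback = investment / annual cash flow
Substituting: Payback = $5,050.00 / $2,455.00
Payback = 2.057 years

2.057 years


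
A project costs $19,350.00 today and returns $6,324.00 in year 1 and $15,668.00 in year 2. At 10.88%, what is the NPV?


Formula: NPV = C0 + C1/(1+r) + C2/(1+r)^2
Discount C1: $6,324.00 / (1 + 0.1088) = $5,703.46
Discount C2: $15,668.00 / (1 + 0.1088)^2 = $12,744.04
NPV = -$19,350.00 + $5,703.46 + $12,744.04 = -$902.50

-$902.50


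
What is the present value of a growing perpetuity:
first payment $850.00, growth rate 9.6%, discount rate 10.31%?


Formula: PV = C / (r - g)
Spread: r - g = 0.1031 - 0.096 = 0.0071
Substituting: PV = $850.00 / 0.0071
PV = $119,718.31

$119,718.31


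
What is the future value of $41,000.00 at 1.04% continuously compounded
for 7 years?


Formula: FV = P * e^(r*t)
Exponent: r*t = 0.0104 * 7 = 0.0728
e^(0.0728) = 1.075515
FV = $41,000.00 * 1.075515 = $44,096.13

$44,096.13


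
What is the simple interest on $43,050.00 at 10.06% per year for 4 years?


Formula: I = P * r * t
Substituting: I = $43,050.00 * 0.1006 * 4
Step: I = $43,050.00 * 0.4024
I = $17,323.32

$17,323.32


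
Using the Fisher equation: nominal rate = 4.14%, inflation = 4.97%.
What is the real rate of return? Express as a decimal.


Formula: (1 + r_real) = (1 + r_nom) / (1 + inflation)
Substituting: (1 + r_real) = 1.0414 / 1.0497
(1 + r_real) = 0.992093
r_real = 0.992093 - 1 = -0.007907

-0.007907


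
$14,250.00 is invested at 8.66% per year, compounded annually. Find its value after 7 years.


Formula: FV = P * (1 + r)^n
Substituting: FV = $14,250.00 * (1 + 0.0866)^7
Growth factor: (1.0866)^7 = 1.788496
FV = $14,250.00 * 1.788496 = $25,486.06

$25,486.06


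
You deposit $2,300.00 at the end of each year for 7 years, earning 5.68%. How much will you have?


Formula: FV = PMT * ((1+r)^n - 1) / r
Growth factor: (1 + 0.0568)^7 = 1.472142
Numerator: 1.472142 - 1 = 0.472142
FV = $2,300.00 * 0.472142 / 0.0568 = $19,118.42

$19,118.42


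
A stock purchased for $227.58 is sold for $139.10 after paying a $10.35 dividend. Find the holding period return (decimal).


Formula: HPR = (P1 - P0 + D) / P0
Gain: $139.10 - $227.58 + $10.35 = -$78.13
HPR = -$78.13 / $227.58 = -0.3433

-0.3433


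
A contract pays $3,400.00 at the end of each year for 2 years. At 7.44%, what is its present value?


Formula: PV = PMT * (1 - (1+r)^(-n)) / r
Discount factor: (1 + 0.0744)^(-2) = 0.866299
Bracket: 1 - 0.866299 = 0.133701
PV = $3,400.00 * 0.133701 / 0.0744 = $6,109.97

$6,109.97


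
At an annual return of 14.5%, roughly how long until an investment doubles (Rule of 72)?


Formula: Years ≈ 72 / r
Substituting: Years ≈ 72 / 14.5
Years ≈ 5.0

5.0 years


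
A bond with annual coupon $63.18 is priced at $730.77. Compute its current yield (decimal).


Formula: Current yield = annual coupon / price
Substituting: CY = $63.18 / $730.77
CY = 0.086457

0.086457


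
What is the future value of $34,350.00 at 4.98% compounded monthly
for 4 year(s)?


Formula: FV = P * (1 + r/m)^(m*t)
Period rate: r/m = 0.0498 / 12 = 0.00415
Total periods: m*t = 12 * 4 = 48
Growth factor: (1 + 0.00415)^48 = 1.219923
FV = $34,350.00 * 1.219923 = $41,904.36

$41,904.36


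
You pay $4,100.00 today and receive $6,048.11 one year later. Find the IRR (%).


Formula: IRR = C1/C0 - 1
Substituting: IRR = $6,048.11 / $4,100.00 - 1
Ratio: 1.475149 - 1 = 0.475149
IRR = 47.5149%

47.5149%


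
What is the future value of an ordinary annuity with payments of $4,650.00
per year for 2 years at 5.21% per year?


Formula: FV = PMT * ((1+r)^n - 1) / r
Growth factor: (1 + 0.0521)^2 = 1.106914
Numerator: 1.106914 - 1 = 0.106914
FV = $4,650.00 * 0.106914 / 0.0521 = $9,542.27

$9,542.27


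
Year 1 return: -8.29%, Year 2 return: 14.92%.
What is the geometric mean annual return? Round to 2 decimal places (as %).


Formula: Geometric mean = ((1+r1)*(1+r2))^(1/2) - 1
Product: (1 + -0.0829) * (1 + 0.1492) = 0.9171 * 1.1492 = 1.053931
Square root: 1.053931^0.5 = 1.026612
Geometric mean = 1.026612 - 1 = 0.026612
As percentage: 2.66%

2.66%


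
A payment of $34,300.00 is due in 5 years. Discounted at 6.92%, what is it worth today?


Formula: PV = FV / (1 + r)^n
Substituting: PV = $34,300.00 / (1 + 0.0692)^5
Discount factor: (1.0692)^5 = 1.397316
PV = $34,300.00 / 1.397316 = $24,547.05

$24,547.05


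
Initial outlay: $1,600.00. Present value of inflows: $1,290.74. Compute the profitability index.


Formula: PI = PV(cash flows) / initial investment
Substituting: PI = $1,290.74 / $1,600.00
PI = 0.8067

0.8067


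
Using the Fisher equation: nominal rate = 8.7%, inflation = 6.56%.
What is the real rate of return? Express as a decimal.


Formula: (1 + r_real) = (1 + r_nom) / (1 + inflation)
Substituting: (1 + r_real) = 1.087 / 1.0656
(1 + r_real) = 1.020083
r_real = 1.020083 - 1 = 0.020083

0.020083


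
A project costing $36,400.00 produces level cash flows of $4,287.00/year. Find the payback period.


Formula: Payback = investment / annual cash flow
Substituting: Payback = $36,400.00 / $4,287.00
Payback = 8.4908 years

8.4908 years


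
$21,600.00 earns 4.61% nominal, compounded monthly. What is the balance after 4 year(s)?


Formula: FV = P * (1 + r/m)^(m*t)
Period rate: r/m = 0.0461 / 12 = 0.003842
Total periods: m*t = 12 * 4 = 48
Growth factor: (1 + 0.003842)^48 = 1.202072
FV = $21,600.00 * 1.202072 = $25,964.75

$25,964.75


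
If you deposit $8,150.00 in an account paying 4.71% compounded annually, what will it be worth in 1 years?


Formula: FV = P * (1 + r)^n
Substituting: FV = $8,150.00 * (1 + 0.0471)^1
Growth factor: (1.0471)^1 = 1.0471
FV = $8,150.00 * 1.0471 = $8,533.87

$8,533.87


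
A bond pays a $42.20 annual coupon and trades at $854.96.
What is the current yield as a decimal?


Formula: Current yield = annual coupon / price
Substituting: CY = $42.20 / $854.96
CY = 0.049359

0.049359


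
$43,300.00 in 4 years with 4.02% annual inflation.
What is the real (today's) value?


Formula: Real value = nominal / (1 + inflation)^years
Price level: (1 + 0.0402)^4 = 1.170759
Real value = $43,300.00 / 1.170759 = $36,984.56

$36,984.56


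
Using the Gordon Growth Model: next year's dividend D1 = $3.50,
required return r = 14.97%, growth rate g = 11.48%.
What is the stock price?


Formula: P = D1 / (r - g)
Spread: r - g = 0.1497 - 0.1148 = 0.0349
Substituting: P = $3.50 / 0.0349
P = $100.29

$100.29


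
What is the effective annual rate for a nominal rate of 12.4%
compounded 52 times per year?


Formula: EAR = (1 + r/m)^m - 1
Period rate: r/m = 0.124 / 52 = 0.002385
Compounding: (1 + 0.002385)^52 = 1.131849
EAR = 1.131849 - 1 = 0.131849

0.131849


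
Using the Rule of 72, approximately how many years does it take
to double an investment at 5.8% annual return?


Formula: Years ≈ 72 / r
Substituting: Years ≈ 72 / 5.8
Years ≈ 12.4

12.4 years


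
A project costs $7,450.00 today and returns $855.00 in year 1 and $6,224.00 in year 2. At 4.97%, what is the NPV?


Formula: NPV = C0 + C1/(1+r) + C2/(1+r)^2
Discount C1: $855.00 / (1 + 0.0497) = $814.52
Discount C2: $6,224.00 / (1 + 0.0497)^2 = $5,648.58
NPV = -$7,450.00 + $814.52 + $5,648.58 = -$986.90

-$986.90


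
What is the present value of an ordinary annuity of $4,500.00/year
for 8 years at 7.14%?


Formula: PV = PMT * (1 - (1+r)^(-n)) / r
Discount factor: (1 + 0.0714)^(-8) = 0.575953
Bracket: 1 - 0.575953 = 0.424047
PV = $4,500.00 * 0.424047 / 0.0714 = $26,725.67

$26,725.67


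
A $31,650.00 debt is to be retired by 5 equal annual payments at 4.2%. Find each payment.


Formula: PMT = PV * r / (1 - (1+r)^(-n))
Denominator: 1 - (1 + 0.042)^(-5) = 0.185931
Numerator: $31,650.00 * 0.042 = 1329.3
PMT = 1329.3 / 0.185931 = $7,149.44

$7,149.44


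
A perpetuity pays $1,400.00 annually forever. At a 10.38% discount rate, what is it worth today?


Formula: PV = C / r
Substituting: PV = $1,400.00 / 0.1038
PV = $13,487.48

$13,487.48


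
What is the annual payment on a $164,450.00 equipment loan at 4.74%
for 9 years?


Formula: PMT = PV * r / (1 - (1+r)^(-n))
Denominator: 1 - (1 + 0.0474)^(-9) = 0.340846
Numerator: $164,450.00 * 0.0474 = 7794.93
PMT = 7794.93 / 0.340846 = $22,869.36

$22,869.36


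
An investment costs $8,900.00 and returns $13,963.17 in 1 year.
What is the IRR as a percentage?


Formula: IRR = C1/C0 - 1
Substituting: IRR = $13,963.17 / $8,900.00 - 1
Ratio: 1.568896 - 1 = 0.568896
IRR = 56.8896%

56.8896%


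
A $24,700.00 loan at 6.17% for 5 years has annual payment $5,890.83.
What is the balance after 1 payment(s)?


Formula: Balance = PV*(1+r)^k - PMT*((1+r)^k - 1)/r
Growth: (1 + 0.0617)^1 = 1.0617
Accumulated factor: ((1+r)^k - 1)/r = 1.0
Balance = $24,700.00 * 1.0617 - $5,890.83 * 1.0
Balance = $20,333.16

$20,333.16


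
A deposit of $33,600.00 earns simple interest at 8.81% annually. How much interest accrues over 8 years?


Formula: I = P * r * t
Substituting: I = $33,600.00 * 0.0881 * 8
Step: I = $33,600.00 * 0.7048
I = $23,681.28

$23,681.28


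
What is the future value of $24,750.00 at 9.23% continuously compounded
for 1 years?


Formula: FV = P * e^(r*t)
Exponent: r*t = 0.0923 * 1 = 0.0923
e^(0.0923) = 1.096694
FV = $24,750.00 * 1.096694 = $27,143.17

$27,143.17


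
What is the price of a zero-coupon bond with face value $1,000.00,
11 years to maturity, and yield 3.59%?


Formula: Price = FV / (1 + r)^n
Substituting: Price = $1,000.00 / (1 + 0.0359)^11
Discount factor: (1.0359)^11 = 1.473996
Price = $1,000.00 / 1.473996 = $678.43

$678.43


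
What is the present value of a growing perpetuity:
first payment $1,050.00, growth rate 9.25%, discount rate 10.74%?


Formula: PV = C / (r - g)
Spread: r - g = 0.1074 - 0.0925 = 0.0149
Substituting: PV = $1,050.00 / 0.0149
PV = $70,469.80

$70,469.80


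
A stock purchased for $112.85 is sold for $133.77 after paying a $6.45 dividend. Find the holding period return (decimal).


Formula: HPR = (P1 - P0 + D) / P0
Gain: $133.77 - $112.85 + $6.45 = $27.37
HPR = $27.37 / $112.85 = 0.2425

0.2425


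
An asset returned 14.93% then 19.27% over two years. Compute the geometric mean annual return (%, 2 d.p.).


Formula: Geometric mean = ((1+r1)*(1+r2))^(1/2) - 1
Product: (1 + 0.1493) * (1 + 0.1927) = 1.1493 * 1.1927 = 1.37077
Square root: 1.37077^0.5 = 1.170799
Geometric mean = 1.170799 - 1 = 0.170799
As percentage: 17.08%

17.08%
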